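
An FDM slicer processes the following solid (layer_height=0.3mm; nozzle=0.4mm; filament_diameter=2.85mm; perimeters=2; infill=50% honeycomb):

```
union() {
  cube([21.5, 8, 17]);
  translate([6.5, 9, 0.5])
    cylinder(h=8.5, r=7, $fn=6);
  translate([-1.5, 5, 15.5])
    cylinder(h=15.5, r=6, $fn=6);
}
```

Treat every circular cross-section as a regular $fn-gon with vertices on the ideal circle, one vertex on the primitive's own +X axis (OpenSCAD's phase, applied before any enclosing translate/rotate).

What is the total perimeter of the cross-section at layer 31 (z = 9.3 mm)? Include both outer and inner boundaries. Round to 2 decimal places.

At z = 9.3 mm: the cube (footprint 21.5×8) is included at this height (perimeter 59.00 mm); the cylinder at (6.5, 9) does not reach this height (z outside [0.5, 9]); the cylinder at (-1.5, 5) does not reach this height (z outside [15.5, 31]); Combining (union): only the 21.5×8 cube is present, so the union is just that shape — boundary = 59.00 mm. Overall, the cross-section is a single solid region. Total boundary length (outer) = 59.00 mm.

59.00 mm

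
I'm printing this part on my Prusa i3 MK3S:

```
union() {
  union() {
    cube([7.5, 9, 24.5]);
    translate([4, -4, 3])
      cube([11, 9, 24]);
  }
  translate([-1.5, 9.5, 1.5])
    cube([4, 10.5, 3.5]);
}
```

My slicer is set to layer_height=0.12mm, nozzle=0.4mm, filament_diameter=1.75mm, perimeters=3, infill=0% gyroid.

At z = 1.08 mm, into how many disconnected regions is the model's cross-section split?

At z = 1.08 mm: the cube is present — its section is the full 7.5×9 rectangle; the cube at (4, -4) is not intersected at this z (z outside [3, 27]); Taking the union: only the 7.5×9 cube is present, so the union is just that shape — 1 connected region; the cube at (-1.5, 9.5) is not intersected at this z (z outside [1.5, 5]); Merging all regions: only the result so far is present, so the union is just that shape — 1 connected region. The result has 1 disconnected region.

1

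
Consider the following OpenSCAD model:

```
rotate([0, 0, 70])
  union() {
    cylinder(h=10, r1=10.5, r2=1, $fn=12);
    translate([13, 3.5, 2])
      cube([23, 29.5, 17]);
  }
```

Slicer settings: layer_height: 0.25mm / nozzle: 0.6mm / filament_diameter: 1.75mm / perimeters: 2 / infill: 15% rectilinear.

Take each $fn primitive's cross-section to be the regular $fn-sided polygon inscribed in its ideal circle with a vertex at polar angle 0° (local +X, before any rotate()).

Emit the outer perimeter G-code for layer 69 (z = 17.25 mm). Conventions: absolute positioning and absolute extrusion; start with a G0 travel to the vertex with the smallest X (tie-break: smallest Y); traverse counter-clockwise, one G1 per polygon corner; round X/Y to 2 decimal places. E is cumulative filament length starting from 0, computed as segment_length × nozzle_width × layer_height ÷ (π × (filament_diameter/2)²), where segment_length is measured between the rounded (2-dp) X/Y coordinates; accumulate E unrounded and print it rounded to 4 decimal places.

G0 X-26.56 Y23.50 Z17.25
G1 X1.16 Y13.41 E1.8397
G1 X9.02 Y35.03 E3.2743
G1 X-18.70 Y45.12 E5.1139
G1 X-26.56 Y23.50 E6.5486

At z = 17.25 mm: the cone does not reach this height (z outside [0, 10]); the cube at (13, 3.5) is present — its section is the full 23×29.5 rectangle; Taking the union: only the 23×29.5 cube at (13, 3.5) is present, so the union is just that shape — 1 connected region; (rotated 70° about Z; rotation is an isometry so areas/perimeters/island counts are preserved). The outline is a single polygon with 4 vertices. Extrusion per mm of travel: 0.6 × 0.25 / (π × 0.875²) = 0.062363. Accumulating E over each segment gives final E = 6.5486.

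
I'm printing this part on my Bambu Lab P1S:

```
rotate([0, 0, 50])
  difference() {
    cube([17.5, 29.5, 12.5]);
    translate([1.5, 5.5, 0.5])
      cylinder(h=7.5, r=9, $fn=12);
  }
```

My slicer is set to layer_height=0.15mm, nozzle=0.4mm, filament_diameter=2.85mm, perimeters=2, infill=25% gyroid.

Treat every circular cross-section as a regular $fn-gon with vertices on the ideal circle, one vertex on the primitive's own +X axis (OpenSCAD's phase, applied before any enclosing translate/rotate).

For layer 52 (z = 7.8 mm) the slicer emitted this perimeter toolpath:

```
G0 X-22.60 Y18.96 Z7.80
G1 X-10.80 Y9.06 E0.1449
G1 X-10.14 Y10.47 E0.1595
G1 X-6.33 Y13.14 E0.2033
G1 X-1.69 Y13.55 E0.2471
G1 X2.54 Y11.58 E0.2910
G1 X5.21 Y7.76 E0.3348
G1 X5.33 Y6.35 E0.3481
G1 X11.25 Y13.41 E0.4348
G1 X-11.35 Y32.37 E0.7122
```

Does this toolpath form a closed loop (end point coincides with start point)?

no

Start point (G0): (-22.60, 18.96). End point (last G1): the path does not return to the start — open.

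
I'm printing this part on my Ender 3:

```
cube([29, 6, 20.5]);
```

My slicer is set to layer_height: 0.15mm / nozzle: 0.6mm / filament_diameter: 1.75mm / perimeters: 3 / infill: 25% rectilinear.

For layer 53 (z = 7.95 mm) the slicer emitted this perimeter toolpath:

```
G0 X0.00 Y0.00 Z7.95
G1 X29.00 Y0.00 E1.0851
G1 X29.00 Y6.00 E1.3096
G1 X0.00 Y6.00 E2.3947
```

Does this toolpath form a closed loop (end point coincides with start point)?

Start point (G0): (0.00, 0.00). End point (last G1): the path does not return to the start — open.

no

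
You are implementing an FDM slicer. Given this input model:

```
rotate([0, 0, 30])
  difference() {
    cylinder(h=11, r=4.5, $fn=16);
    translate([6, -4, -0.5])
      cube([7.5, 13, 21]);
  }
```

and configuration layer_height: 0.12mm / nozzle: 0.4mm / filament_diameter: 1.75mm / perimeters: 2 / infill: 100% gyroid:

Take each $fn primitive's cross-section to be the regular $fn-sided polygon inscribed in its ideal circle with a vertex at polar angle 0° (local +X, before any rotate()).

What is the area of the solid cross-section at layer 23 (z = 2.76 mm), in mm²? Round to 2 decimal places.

At z = 2.76 mm: the r=4.5 cylinder gives a regular 16-gon of circumradius 4.5 (constant along its height) (area = (16/2)·4.500²·sin(360°/16) = 61.99 mm²); the cube at (6, -4) is present — its section is the full 7.5×13 rectangle (area 97.50 mm²); Subtracting the remaining from the first: starting from the r=4.5 cylinder (61.99 mm²), the 7.5×13 cube at (6, -4) misses the remaining region (no effect) — area = 61.99 mm²; (rotated 30° about Z; rotation is an isometry so areas/perimeters/island counts are preserved). Overall, the cross-section is a single solid region. Net area = 61.99 mm².

61.99 mm²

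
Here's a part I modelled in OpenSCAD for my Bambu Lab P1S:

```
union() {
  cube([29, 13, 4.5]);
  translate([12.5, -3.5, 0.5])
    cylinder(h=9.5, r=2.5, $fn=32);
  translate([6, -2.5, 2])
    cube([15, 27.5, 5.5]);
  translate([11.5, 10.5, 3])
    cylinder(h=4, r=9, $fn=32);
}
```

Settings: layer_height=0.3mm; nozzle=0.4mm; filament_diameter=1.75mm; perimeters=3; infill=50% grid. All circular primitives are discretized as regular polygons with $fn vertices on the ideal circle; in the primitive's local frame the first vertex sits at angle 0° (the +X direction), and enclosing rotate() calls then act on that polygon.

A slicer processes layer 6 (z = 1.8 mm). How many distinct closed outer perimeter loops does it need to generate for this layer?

At z = 1.8 mm: the 29×13 cube contributes its full rectangle; the cylinder at (12.5, -3.5): section is a regular 32-gon, circumradius r=2.5; the cube at (6, -2.5) is absent (z outside [2, 7.5]); the cylinder at (11.5, 10.5) is not intersected at this z (z outside [3, 7]); Combining (union): the 2 present regions are separate (no shared area or edge), so areas and boundary lengths simply add and each stays a separate island — 2 connected regions. The result has 2 disconnected regions.

2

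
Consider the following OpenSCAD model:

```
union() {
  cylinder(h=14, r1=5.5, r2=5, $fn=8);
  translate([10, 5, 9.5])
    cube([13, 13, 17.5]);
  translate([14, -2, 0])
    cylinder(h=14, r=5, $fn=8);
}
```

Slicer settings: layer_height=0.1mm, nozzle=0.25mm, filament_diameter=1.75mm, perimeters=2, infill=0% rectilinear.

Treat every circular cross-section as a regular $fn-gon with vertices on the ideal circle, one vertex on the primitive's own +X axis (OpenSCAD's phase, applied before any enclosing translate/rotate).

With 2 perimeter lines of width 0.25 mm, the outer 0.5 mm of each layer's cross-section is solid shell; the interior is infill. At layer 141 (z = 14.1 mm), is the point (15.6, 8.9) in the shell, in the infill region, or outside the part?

At z = 14.1 mm: the cone is not intersected at this z (z outside [0, 14]); the cube at (10, 5) is present — its section is the full 13×13 rectangle; the cylinder at (14, -2) does not reach this height (z outside [0, 14]); Taking the union: only the 13×13 cube at (10, 5) is present, so the union is just that shape — 1 connected region. Overall, the cross-section is a single solid region. The nearest boundary edge runs (10.00, 5.00)→(23.00, 5.00); distance from the point to it = 3.90 mm. The point is inside the cross-section and 3.90 mm from the nearest boundary — more than the 0.5 mm shell width (2 × 0.25), so it's in the infill interior.

infill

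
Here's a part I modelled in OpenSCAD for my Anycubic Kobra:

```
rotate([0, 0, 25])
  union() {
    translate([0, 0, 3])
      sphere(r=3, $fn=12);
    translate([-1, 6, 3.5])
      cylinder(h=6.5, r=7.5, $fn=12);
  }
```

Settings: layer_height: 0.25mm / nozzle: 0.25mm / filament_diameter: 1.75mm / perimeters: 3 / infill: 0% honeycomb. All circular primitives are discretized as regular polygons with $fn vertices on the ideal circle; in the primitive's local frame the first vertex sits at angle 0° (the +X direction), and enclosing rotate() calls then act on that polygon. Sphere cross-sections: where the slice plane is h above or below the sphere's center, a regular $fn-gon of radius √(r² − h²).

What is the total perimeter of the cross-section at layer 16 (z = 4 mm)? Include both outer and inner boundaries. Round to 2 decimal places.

48.30 mm

At z = 4 mm: the sphere: section is a regular 12-gon, circumradius = √(r²−h²) = √(3²−1²) = 2.828 (perimeter = 2·12·2.828·sin(180°/12) = 17.57 mm); the r=7.5 cylinder at (-1, 6) contributes a regular 12-gon of circumradius 7.5 (perimeter = 2·12·7.500·sin(180°/12) = 46.59 mm); Combining (union): the regions partially overlap (shared area 17.89 mm²), so the edge portions inside another operand are dropped and the merged outline is re-measured after clipping — boundary = 48.30 mm; (rotated 25° about Z; rotation is an isometry so areas/perimeters/island counts are preserved). Overall, the cross-section is a single solid region. Total boundary length (outer) = 48.30 mm.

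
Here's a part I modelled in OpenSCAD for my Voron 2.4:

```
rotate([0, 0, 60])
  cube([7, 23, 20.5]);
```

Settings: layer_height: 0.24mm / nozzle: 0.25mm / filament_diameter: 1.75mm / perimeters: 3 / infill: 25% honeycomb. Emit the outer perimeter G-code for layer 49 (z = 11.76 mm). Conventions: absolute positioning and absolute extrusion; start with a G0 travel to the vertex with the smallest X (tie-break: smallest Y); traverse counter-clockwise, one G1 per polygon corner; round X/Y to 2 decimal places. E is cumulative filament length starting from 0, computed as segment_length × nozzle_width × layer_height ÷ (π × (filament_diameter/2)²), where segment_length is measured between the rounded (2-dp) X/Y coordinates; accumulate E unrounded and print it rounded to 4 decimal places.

G0 X-19.92 Y11.50 Z11.76
G1 X0.00 Y0.00 E0.5738
G1 X3.50 Y6.06 E0.7483
G1 X-16.42 Y17.56 E1.3221
G1 X-19.92 Y11.50 E1.4967

At z = 11.76 mm: the 7×23 cube contributes its full rectangle; (rotated 60° about Z; rotation is an isometry so areas/perimeters/island counts are preserved). The outline is a single polygon with 4 vertices. Extrusion per mm of travel: 0.25 × 0.24 / (π × 0.875²) = 0.024945. Accumulating E over each segment gives final E = 1.4967.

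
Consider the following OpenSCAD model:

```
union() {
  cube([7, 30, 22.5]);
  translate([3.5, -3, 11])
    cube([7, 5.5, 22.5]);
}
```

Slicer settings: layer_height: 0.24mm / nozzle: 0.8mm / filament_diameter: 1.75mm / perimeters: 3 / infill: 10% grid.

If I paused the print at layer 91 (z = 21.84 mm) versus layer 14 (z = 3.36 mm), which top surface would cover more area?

layer 91 (z = 21.84 mm)

Layer 91 (z = 21.84): the cube is present — its section is the full 7×30 rectangle (area 210.00 mm²); the cube at (3.5, -3) is present — its section is the full 7×5.5 rectangle (area 38.50 mm²); Merging all regions: the regions partially overlap — summed areas 248.50 mm² minus the doubly-counted overlap 8.75 mm² gives 239.75 mm² — area = 239.75 mm². So its area = 239.75 mm². Layer 14 (z = 3.36): the cube is present — its section is the full 7×30 rectangle (area 210.00 mm²); the cube at (3.5, -3) does not reach this height (z outside [11, 33.5]); Merging all regions: only the 7×30 cube is present, so the union is just that shape — area = 210.00 mm². So its area = 210.00 mm². Layer 91 is larger (239.75 vs 210.00 mm²).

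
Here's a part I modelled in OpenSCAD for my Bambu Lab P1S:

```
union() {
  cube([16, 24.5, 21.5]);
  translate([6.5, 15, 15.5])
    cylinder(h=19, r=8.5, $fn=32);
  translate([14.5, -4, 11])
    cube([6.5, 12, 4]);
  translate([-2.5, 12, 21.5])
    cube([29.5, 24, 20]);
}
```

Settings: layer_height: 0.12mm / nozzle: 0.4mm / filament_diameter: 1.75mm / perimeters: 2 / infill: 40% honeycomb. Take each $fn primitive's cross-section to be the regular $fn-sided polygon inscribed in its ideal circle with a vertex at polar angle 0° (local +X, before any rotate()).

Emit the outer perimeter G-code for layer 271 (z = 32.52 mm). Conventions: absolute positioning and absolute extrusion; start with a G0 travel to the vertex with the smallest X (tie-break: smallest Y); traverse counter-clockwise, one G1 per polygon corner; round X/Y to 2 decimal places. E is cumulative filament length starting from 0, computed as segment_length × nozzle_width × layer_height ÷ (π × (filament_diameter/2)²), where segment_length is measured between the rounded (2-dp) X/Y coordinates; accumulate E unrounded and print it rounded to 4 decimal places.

G0 X-2.50 Y12.00 Z32.52
G1 X-1.43 Y12.00 E0.0214
G1 X-1.35 Y11.75 E0.0266
G1 X-0.57 Y10.28 E0.0598
G1 X0.49 Y8.99 E0.0931
G1 X1.78 Y7.93 E0.1264
G1 X3.25 Y7.15 E0.1596
G1 X4.84 Y6.66 E0.1929
G1 X6.50 Y6.50 E0.2261
G1 X8.16 Y6.66 E0.2594
G1 X9.75 Y7.15 E0.2926
G1 X11.22 Y7.93 E0.3258
G1 X12.51 Y8.99 E0.3591
G1 X13.57 Y10.28 E0.3925
G1 X14.35 Y11.75 E0.4257
G1 X14.43 Y12.00 E0.4309
G1 X27.00 Y12.00 E0.6818
G1 X27.00 Y36.00 E1.1607
G1 X-2.50 Y36.00 E1.7494
G1 X-2.50 Y12.00 E2.2284

At z = 32.52 mm: the cube does not reach this height (z outside [0, 21.5]); the cylinder at (6.5, 15): section is a regular 32-gon, circumradius r=8.5; the cube at (14.5, -4) is absent (z outside [11, 15]); the 29.5×24 cube at (-2.5, 12) contributes its full rectangle; Taking the union: the regions partially overlap (shared area 162.51 mm²), so overlapping operands fuse into one piece — 1 connected region. The outline is a single polygon with 19 vertices. Extrusion per mm of travel: 0.4 × 0.12 / (π × 0.875²) = 0.019956. Accumulating E over each segment gives final E = 2.2284.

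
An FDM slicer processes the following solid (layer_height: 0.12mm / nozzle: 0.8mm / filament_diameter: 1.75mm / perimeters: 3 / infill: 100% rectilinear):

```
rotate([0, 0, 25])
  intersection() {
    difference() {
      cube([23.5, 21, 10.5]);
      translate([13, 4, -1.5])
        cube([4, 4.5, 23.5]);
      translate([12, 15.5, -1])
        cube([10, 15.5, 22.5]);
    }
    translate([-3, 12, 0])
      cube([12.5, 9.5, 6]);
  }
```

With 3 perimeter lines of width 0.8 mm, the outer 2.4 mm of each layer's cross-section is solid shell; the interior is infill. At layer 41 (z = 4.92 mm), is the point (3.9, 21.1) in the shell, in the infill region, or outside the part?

At z = 4.92 mm: the cube (footprint 23.5×21) is included at this height; the 4×4.5 cube at (13, 4) contributes its full rectangle; the 10×15.5 cube at (12, 15.5) contributes its full rectangle; After the difference (first − rest): starting from the 23.5×21 cube, the 4×4.5 cube at (13, 4) lies wholly inside it (removes its full 18.00 mm² and its 17.00 mm outline becomes a hole wall); the 10×15.5 cube at (12, 15.5) partially overlaps it — only the 55.00 mm² overlap (of its 155.00 mm²) is removed, clipping the outline — 1 connected region with 1 hole; the cube at (-3, 12) (footprint 12.5×9.5) is included at this height; Keeping only the common overlap: the 12.5×9.5 cube at (-3, 12) partially overlaps that combined region; clipping to the common part keeps 85.50 mm² — 1 connected region; (whole slice rotated 25° about Z — lengths, areas and connectivity unchanged). Overall, the cross-section is a single solid region. Undo the 25° rotation: the query point maps to (12.452, 17.475) in the un-rotated model frame. The nearest boundary edge runs (9.50, 21.00)→(9.50, 12.00); distance from the point to it = 2.95 mm. The point is not inside any of the regions above, so it lies outside the cross-section (2.95 mm from the nearest boundary).

outside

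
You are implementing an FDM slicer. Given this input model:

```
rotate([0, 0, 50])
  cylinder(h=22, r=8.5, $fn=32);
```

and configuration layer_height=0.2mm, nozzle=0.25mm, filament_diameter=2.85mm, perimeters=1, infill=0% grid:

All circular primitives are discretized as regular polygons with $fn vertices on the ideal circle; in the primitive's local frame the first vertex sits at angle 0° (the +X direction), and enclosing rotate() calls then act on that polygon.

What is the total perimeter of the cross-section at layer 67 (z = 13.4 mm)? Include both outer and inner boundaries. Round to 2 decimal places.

At z = 13.4 mm: the r=8.5 cylinder contributes a regular 32-gon of circumradius 8.5 (perimeter = 2·32·8.500·sin(180°/32) = 53.32 mm); (rotated 50° about Z; rotation is an isometry so areas/perimeters/island counts are preserved). Overall, the cross-section is a single solid region. Total boundary length (outer) = 53.32 mm.

53.32 mm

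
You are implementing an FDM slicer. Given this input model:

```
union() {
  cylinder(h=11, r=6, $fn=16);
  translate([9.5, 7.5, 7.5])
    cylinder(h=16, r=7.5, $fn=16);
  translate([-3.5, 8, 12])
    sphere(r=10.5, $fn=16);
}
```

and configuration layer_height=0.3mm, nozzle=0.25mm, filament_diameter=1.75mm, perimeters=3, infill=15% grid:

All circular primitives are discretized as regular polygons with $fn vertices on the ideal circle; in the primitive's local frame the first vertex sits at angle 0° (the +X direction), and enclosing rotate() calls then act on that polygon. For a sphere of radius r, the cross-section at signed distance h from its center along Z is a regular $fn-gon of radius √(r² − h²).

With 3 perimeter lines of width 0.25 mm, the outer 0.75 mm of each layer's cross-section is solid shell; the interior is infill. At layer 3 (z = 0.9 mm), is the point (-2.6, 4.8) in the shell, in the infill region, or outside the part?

At z = 0.9 mm: the r=6 cylinder contributes a regular 16-gon of circumradius 6; the cylinder at (9.5, 7.5) does not reach this height (z outside [7.5, 23.5]); the sphere at (-3.5, 8) does not reach this height (|z−center|=11.100 > r=10.5); Merging all regions: only the r=6 cylinder is present, so the union is just that shape — 1 connected region. Overall, the cross-section is a single solid region. The nearest boundary edge runs (-2.30, 5.54)→(-4.24, 4.24); distance from the point to it = 0.45 mm. The point is inside the cross-section, 0.45 mm from the nearest boundary — within the 0.75 mm shell band (3 × 0.25).

shell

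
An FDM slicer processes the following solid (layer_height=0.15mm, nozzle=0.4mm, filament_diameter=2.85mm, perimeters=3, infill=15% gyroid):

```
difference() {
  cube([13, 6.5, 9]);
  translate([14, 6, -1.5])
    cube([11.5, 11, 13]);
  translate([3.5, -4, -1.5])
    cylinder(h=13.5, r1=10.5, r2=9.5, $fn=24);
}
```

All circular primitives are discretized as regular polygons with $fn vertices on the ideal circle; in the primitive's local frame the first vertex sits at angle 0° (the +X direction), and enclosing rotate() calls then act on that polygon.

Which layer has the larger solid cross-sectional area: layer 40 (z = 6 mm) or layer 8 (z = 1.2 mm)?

layer 40 (z = 6 mm)

Layer 40 (z = 6): the cube is present — its section is the full 13×6.5 rectangle (area 84.50 mm²); the cube at (14, 6) (footprint 11.5×11) is included at this height (area 126.50 mm²); the cone at (3.5, -4): at t=0.556 of its height the radius interpolates to r₁+(r₂−r₁)t = 9.944, giving a regular 24-gon of that circumradius (area = (24/2)·9.944²·sin(360°/24) = 307.14 mm²); Taking the first minus the rest: starting from the 13×6.5 cube (84.50 mm²), the 11.5×11 cube at (14, 6) misses the remaining region (no effect); the cone at (3.5, -4) partially overlaps it — only the 58.23 mm² overlap (of its 307.14 mm²) is removed, clipping the outline — area = 26.27 mm². So its area = 26.27 mm². Layer 8 (z = 1.2): the 13×6.5 cube contributes its full rectangle (area 84.50 mm²); the 11.5×11 cube at (14, 6) contributes its full rectangle (area 126.50 mm²); the cone at (3.5, -4) (r1=10.5→r2=9.5) has section circumradius 10.300 here — a regular 24-gon (area = (24/2)·10.300²·sin(360°/24) = 329.50 mm²); Taking the first minus the rest: starting from the 13×6.5 cube (84.50 mm²), the 11.5×11 cube at (14, 6) misses the remaining region (no effect); the cone at (3.5, -4) partially overlaps it — only the 63.62 mm² overlap (of its 329.50 mm²) is removed, clipping the outline — area = 20.88 mm². So its area = 20.88 mm². Layer 40 is larger (26.27 vs 20.88 mm²).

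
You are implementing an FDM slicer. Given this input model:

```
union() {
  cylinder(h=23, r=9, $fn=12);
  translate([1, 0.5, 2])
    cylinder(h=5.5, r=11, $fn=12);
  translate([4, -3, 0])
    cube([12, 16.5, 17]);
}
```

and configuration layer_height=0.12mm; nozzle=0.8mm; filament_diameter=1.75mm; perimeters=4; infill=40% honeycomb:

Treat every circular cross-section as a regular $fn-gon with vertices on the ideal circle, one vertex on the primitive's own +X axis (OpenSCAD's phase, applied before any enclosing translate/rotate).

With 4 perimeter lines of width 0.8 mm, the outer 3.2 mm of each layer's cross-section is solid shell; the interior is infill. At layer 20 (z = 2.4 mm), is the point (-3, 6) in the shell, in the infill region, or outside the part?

At z = 2.4 mm: the r=9 cylinder gives a regular 12-gon of circumradius 9 (constant along its height); the r=11 cylinder at (1, 0.5) gives a regular 12-gon of circumradius 11 (constant along its height); the 12×16.5 cube at (4, -3) contributes its full rectangle; Taking the union: the regions partially overlap (shared area 328.31 mm²), so overlapping operands fuse into one piece — 1 connected region. Overall, the cross-section is a single solid region. The nearest boundary edge runs (-8.53, 6.00)→(-4.50, 10.03); distance from the point to it = 3.91 mm. The point is inside the cross-section and 3.91 mm from the nearest boundary — more than the 3.2 mm shell width (4 × 0.8), so it's in the infill interior.

infill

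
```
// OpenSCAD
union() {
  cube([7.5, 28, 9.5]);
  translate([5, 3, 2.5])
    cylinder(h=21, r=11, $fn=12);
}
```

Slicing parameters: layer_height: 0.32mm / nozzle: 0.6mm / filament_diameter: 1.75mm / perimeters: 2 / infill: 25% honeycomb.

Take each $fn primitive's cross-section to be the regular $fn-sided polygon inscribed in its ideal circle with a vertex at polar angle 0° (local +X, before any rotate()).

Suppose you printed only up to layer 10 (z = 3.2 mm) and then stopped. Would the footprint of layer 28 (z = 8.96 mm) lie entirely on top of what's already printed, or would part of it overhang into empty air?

entirely on top

Compare the two slices. At z = 3.2: the cube (footprint 7.5×28) is included at this height (area 210.00 mm²); the r=11 cylinder at (5, 3) contributes a regular 12-gon of circumradius 11 (area = (12/2)·11.000²·sin(360°/12) = 363.00 mm²); Combining (union): the regions partially overlap — summed areas 573.00 mm² minus the doubly-counted overlap 100.81 mm² gives 472.19 mm² — area = 472.19 mm². At z = 8.96: the cube (footprint 7.5×28) is included at this height (area 210.00 mm²); the r=11 cylinder at (5, 3) gives a regular 12-gon of circumradius 11 (constant along its height) (area = (12/2)·11.000²·sin(360°/12) = 363.00 mm²); Combining (union): the regions partially overlap — summed areas 573.00 mm² minus the doubly-counted overlap 100.81 mm² gives 472.19 mm² — area = 472.19 mm². Checking containment: the cross-section at z = 8.96 is a subset of the cross-section at z = 3.2.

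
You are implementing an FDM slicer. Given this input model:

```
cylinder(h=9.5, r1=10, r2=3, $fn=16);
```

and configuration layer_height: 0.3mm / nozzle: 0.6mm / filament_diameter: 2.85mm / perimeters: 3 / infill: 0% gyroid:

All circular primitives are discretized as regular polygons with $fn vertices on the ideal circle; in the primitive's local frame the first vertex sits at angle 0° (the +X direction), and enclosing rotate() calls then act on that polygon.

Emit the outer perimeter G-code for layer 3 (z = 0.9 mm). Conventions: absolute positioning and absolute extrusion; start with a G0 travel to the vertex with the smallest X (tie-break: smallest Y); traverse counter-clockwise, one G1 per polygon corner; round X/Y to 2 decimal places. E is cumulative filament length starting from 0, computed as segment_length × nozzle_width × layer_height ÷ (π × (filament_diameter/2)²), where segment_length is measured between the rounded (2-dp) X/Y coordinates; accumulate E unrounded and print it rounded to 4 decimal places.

G0 X-9.34 Y0.00 Z0.90
G1 X-8.63 Y-3.57 E0.1027
G1 X-6.60 Y-6.60 E0.2056
G1 X-3.57 Y-8.63 E0.3085
G1 X0.00 Y-9.34 E0.4112
G1 X3.57 Y-8.63 E0.5139
G1 X6.60 Y-6.60 E0.6168
G1 X8.63 Y-3.57 E0.7197
G1 X9.34 Y0.00 E0.8224
G1 X8.63 Y3.57 E0.9251
G1 X6.60 Y6.60 E1.0281
G1 X3.57 Y8.63 E1.1310
G1 X0.00 Y9.34 E1.2337
G1 X-3.57 Y8.63 E1.3364
G1 X-6.60 Y6.60 E1.4393
G1 X-8.63 Y3.57 E1.5422
G1 X-9.34 Y0.00 E1.6449

At z = 0.9 mm: the cone (r1=10→r2=3) has section circumradius 9.337 here — a regular 16-gon. The outline is a single polygon with 16 vertices. Extrusion per mm of travel: 0.6 × 0.3 / (π × 1.425²) = 0.028216. Accumulating E over each segment gives final E = 1.6449.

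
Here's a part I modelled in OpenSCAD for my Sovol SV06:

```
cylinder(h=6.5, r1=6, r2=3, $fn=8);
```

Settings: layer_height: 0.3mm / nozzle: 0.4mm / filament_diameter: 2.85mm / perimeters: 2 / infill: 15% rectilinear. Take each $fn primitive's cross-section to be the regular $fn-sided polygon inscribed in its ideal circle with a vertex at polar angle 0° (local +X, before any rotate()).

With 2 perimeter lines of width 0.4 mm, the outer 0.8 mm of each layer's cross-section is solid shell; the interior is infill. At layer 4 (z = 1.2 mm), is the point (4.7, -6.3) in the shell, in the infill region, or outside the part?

At z = 1.2 mm: the cone (r1=6→r2=3) has section circumradius 5.446 here — a regular 8-gon. Overall, the cross-section is a single solid region. The nearest boundary edge runs (-0.00, -5.45)→(3.85, -3.85); distance from the point to it = 2.59 mm. The point is not inside any of the regions above, so it lies outside the cross-section (2.59 mm from the nearest boundary).

outside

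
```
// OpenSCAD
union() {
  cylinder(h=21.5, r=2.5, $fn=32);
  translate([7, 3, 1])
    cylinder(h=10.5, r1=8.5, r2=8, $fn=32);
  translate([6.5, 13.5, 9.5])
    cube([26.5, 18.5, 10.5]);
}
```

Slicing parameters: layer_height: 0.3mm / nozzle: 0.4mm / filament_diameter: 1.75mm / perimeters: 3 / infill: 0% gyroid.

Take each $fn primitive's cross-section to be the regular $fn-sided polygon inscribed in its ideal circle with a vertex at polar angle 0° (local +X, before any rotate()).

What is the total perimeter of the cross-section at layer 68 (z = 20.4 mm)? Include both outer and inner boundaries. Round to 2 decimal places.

At z = 20.4 mm: the r=2.5 cylinder contributes a regular 32-gon of circumradius 2.5 (perimeter = 2·32·2.500·sin(180°/32) = 15.68 mm); the cone at (7, 3) is absent (z outside [1, 11.5]); the cube at (6.5, 13.5) is not intersected at this z (z outside [9.5, 20]); Merging all regions: only the r=2.5 cylinder is present, so the union is just that shape — boundary = 15.68 mm. Overall, the cross-section is a single solid region. Total boundary length (outer) = 15.68 mm.

15.68 mm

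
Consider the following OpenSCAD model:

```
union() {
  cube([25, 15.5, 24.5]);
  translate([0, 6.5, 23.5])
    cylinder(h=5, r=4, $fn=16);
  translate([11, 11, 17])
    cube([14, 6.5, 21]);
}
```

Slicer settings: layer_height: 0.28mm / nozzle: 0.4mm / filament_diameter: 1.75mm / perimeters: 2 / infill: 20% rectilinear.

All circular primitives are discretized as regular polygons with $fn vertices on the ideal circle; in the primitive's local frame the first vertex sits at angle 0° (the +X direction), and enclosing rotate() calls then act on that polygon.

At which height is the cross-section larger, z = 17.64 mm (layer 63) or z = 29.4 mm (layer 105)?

Layer 63 (z = 17.64): the cube is present — its section is the full 25×15.5 rectangle (area 387.50 mm²); the cylinder at (0, 6.5) is absent (z outside [23.5, 28.5]); the cube at (11, 11) is present — its section is the full 14×6.5 rectangle (area 91.00 mm²); Taking the union: the regions partially overlap — summed areas 478.50 mm² minus the doubly-counted overlap 63.00 mm² gives 415.50 mm² — area = 415.50 mm². So its area = 415.50 mm². Layer 105 (z = 29.4): the cube is not intersected at this z (z outside [0, 24.5]); the cylinder at (0, 6.5) is not intersected at this z (z outside [23.5, 28.5]); the cube at (11, 11) (footprint 14×6.5) is included at this height (area 91.00 mm²); Combining (union): only the 14×6.5 cube at (11, 11) is present, so the union is just that shape — area = 91.00 mm². So its area = 91.00 mm². Layer 63 is larger (415.50 vs 91.00 mm²).

layer 63 (z = 17.64 mm)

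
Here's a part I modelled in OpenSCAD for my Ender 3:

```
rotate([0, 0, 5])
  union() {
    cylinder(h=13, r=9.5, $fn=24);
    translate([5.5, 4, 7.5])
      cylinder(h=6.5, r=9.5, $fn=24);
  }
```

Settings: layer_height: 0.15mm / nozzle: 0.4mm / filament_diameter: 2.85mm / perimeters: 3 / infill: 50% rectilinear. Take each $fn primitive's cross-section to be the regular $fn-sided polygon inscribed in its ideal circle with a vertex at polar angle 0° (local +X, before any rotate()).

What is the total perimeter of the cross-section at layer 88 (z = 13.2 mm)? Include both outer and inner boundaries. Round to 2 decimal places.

At z = 13.2 mm: the cylinder is not intersected at this z (z outside [0, 13]); the cylinder at (5.5, 4): section is a regular 24-gon, circumradius r=9.5 (perimeter = 2·24·9.500·sin(180°/24) = 59.52 mm); Combining (union): only the r=9.5 cylinder at (5.5, 4) is present, so the union is just that shape — boundary = 59.52 mm; (whole slice rotated 5° about Z — lengths, areas and connectivity unchanged). Overall, the cross-section is a single solid region. Total boundary length (outer) = 59.52 mm.

59.52 mm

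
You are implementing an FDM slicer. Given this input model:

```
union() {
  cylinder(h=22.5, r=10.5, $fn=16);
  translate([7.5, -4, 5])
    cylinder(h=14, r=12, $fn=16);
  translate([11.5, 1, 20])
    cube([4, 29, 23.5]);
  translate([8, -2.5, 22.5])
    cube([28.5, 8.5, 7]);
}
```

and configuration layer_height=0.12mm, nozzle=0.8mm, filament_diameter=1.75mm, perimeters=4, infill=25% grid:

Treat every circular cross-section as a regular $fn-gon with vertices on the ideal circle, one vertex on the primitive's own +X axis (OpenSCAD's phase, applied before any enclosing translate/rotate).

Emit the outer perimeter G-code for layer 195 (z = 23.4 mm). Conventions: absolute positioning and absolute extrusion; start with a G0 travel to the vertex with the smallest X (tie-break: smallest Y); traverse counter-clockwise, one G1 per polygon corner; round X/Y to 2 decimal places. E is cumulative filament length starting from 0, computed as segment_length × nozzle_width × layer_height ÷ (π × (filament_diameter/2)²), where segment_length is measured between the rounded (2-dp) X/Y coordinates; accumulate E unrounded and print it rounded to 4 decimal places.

At z = 23.4 mm: the cylinder does not reach this height (z outside [0, 22.5]); the cylinder at (7.5, -4) is not intersected at this z (z outside [5, 19]); the 4×29 cube at (11.5, 1) contributes its full rectangle; the 28.5×8.5 cube at (8, -2.5) contributes its full rectangle; Taking the union: the regions partially overlap (shared area 20.00 mm²), so overlapping operands fuse into one piece — 1 connected region. The outline is a single polygon with 8 vertices. Extrusion per mm of travel: 0.8 × 0.12 / (π × 0.875²) = 0.039912. Accumulating E over each segment gives final E = 4.8693.

G0 X8.00 Y-2.50 Z23.40
G1 X36.50 Y-2.50 E1.1375
G1 X36.50 Y6.00 E1.4767
G1 X15.50 Y6.00 E2.3149
G1 X15.50 Y30.00 E3.2728
G1 X11.50 Y30.00 E3.4324
G1 X11.50 Y6.00 E4.3903
G1 X8.00 Y6.00 E4.5300
G1 X8.00 Y-2.50 E4.8693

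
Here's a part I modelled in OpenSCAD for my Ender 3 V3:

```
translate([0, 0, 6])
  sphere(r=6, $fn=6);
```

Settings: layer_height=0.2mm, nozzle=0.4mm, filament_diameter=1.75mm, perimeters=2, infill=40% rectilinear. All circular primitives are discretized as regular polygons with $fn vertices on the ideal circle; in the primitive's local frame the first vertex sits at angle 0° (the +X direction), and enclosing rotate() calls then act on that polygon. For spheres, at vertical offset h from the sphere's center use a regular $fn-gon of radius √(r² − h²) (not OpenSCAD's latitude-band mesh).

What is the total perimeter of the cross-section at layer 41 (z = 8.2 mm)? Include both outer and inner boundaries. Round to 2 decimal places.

At z = 8.2 mm: the r=6 sphere slices to a regular 6-gon of circumradius 5.582 (√(r²−h²) with h=2.2 from center) (perimeter = 2·6·5.582·sin(180°/6) = 33.49 mm). Overall, the cross-section is a single solid region. Total boundary length (outer) = 33.49 mm.

33.49 mm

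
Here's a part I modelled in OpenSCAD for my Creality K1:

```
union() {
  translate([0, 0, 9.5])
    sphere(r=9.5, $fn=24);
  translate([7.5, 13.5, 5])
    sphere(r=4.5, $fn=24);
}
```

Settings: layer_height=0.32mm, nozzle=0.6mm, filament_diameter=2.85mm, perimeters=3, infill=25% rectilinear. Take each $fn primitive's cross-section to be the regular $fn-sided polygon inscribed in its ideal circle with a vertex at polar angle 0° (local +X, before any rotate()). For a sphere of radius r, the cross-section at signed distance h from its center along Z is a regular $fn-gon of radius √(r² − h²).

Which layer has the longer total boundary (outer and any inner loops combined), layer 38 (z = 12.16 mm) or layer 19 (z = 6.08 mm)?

layer 19 (z = 6.08 mm)

Layer 38 (z = 12.16): the r=9.5 sphere contributes a regular 24-gon of circumradius √(9.5²−2.66²) = 9.120 (perimeter = 2·24·9.120·sin(180°/24) = 57.14 mm); the sphere at (7.5, 13.5) is absent (|z−center|=7.160 > r=4.5); Merging all regions: only the r=9.5 sphere is present, so the union is just that shape — boundary = 57.14 mm. So its perimeter = 57.14 mm. Layer 19 (z = 6.08): the r=9.5 sphere contributes a regular 24-gon of circumradius √(9.5²−3.42²) = 8.863 (perimeter = 2·24·8.863·sin(180°/24) = 55.53 mm); the r=4.5 sphere at (7.5, 13.5) slices to a regular 24-gon of circumradius 4.368 (√(r²−h²) with h=1.08 from center) (perimeter = 2·24·4.368·sin(180°/24) = 27.37 mm); Taking the union: the 2 present regions are separate (no shared area or edge), so areas and boundary lengths simply add and each stays a separate island — boundary = 82.90 mm. So its perimeter = 82.90 mm. Layer 19 is larger (82.90 vs 57.14 mm).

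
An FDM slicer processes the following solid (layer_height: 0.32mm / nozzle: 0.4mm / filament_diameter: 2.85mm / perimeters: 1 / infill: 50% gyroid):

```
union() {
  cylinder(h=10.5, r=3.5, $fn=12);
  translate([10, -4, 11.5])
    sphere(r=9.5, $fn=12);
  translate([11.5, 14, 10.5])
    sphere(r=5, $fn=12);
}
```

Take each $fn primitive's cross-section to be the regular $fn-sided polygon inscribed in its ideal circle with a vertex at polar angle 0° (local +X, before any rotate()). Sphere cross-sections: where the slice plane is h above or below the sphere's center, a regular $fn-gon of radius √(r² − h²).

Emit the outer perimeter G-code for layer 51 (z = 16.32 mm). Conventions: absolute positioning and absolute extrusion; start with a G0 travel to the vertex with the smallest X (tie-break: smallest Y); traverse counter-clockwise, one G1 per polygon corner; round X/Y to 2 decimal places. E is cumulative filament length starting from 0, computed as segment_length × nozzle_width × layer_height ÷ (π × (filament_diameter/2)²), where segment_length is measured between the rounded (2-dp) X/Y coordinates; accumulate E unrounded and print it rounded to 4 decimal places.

At z = 16.32 mm: the cylinder does not reach this height (z outside [0, 10.5]); the r=9.5 sphere at (10, -4) slices to a regular 12-gon of circumradius 8.186 (√(r²−h²) with h=4.82 from center); the sphere at (11.5, 14) does not reach this height (|z−center|=5.820 > r=5); Merging all regions: only the r=9.5 sphere at (10, -4) is present, so the union is just that shape — 1 connected region. The outline is a single polygon with 12 vertices. Extrusion per mm of travel: 0.4 × 0.32 / (π × 1.425²) = 0.020065. Accumulating E over each segment gives final E = 1.0204.

G0 X1.81 Y-4.00 Z16.32
G1 X2.91 Y-8.09 E0.0850
G1 X5.91 Y-11.09 E0.1701
G1 X10.00 Y-12.19 E0.2551
G1 X14.09 Y-11.09 E0.3401
G1 X17.09 Y-8.09 E0.4252
G1 X18.19 Y-4.00 E0.5102
G1 X17.09 Y0.09 E0.5952
G1 X14.09 Y3.09 E0.6803
G1 X10.00 Y4.19 E0.7653
G1 X5.91 Y3.09 E0.8502
G1 X2.91 Y0.09 E0.9354
G1 X1.81 Y-4.00 E1.0204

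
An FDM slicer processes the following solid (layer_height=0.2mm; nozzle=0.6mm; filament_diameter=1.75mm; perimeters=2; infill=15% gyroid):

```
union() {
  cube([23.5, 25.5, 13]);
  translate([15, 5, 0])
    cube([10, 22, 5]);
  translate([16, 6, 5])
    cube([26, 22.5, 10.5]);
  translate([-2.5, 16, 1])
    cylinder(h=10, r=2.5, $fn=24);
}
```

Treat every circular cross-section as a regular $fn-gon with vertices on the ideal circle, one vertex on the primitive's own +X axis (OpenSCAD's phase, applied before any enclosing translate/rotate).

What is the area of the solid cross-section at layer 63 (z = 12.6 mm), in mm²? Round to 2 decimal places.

At z = 12.6 mm: the cube is present — its section is the full 23.5×25.5 rectangle (area 599.25 mm²); the cube at (15, 5) does not reach this height (z outside [0, 5]); the cube at (16, 6) (footprint 26×22.5) is included at this height (area 585.00 mm²); the cylinder at (-2.5, 16) is not intersected at this z (z outside [1, 11]); Combining (union): the regions partially overlap — summed areas 1184.25 mm² minus the doubly-counted overlap 146.25 mm² gives 1038.00 mm² — area = 1038.00 mm². Overall, the cross-section is a single solid region. Net area = 1038.00 mm².

1038.00 mm²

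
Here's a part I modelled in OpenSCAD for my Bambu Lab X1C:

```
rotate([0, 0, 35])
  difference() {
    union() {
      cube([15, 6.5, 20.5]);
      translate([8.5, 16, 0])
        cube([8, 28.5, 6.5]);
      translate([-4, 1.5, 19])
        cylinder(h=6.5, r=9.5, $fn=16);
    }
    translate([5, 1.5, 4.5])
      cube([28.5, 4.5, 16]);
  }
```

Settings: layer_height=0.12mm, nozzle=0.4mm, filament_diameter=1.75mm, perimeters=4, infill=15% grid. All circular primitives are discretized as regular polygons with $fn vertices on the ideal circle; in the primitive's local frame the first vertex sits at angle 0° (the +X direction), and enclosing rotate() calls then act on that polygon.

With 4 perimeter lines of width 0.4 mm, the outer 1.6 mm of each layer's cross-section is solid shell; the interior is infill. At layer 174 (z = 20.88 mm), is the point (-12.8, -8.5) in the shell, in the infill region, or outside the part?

At z = 20.88 mm: the cube does not reach this height (z outside [0, 20.5]); the cube at (8.5, 16) is not intersected at this z (z outside [0, 6.5]); the r=9.5 cylinder at (-4, 1.5) gives a regular 16-gon of circumradius 9.5 (constant along its height); Merging all regions: only the r=9.5 cylinder at (-4, 1.5) is present, so the union is just that shape — 1 connected region; the cube at (5, 1.5) is absent (z outside [4.5, 20.5]); Taking the first minus the rest: none of the subtracted shapes is present at this height, so that combined region is unchanged — 1 connected region; (rotated 35° about Z; rotation is an isometry so areas/perimeters/island counts are preserved). Overall, the cross-section is a single solid region. Undo the 35° rotation: the query point maps to (-15.361, 0.379) in the un-rotated model frame. The nearest boundary edge runs (-13.50, 1.50)→(-12.78, -2.14); distance from the point to it = 2.04 mm. The point is not inside any of the regions above, so it lies outside the cross-section (2.04 mm from the nearest boundary).

outside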